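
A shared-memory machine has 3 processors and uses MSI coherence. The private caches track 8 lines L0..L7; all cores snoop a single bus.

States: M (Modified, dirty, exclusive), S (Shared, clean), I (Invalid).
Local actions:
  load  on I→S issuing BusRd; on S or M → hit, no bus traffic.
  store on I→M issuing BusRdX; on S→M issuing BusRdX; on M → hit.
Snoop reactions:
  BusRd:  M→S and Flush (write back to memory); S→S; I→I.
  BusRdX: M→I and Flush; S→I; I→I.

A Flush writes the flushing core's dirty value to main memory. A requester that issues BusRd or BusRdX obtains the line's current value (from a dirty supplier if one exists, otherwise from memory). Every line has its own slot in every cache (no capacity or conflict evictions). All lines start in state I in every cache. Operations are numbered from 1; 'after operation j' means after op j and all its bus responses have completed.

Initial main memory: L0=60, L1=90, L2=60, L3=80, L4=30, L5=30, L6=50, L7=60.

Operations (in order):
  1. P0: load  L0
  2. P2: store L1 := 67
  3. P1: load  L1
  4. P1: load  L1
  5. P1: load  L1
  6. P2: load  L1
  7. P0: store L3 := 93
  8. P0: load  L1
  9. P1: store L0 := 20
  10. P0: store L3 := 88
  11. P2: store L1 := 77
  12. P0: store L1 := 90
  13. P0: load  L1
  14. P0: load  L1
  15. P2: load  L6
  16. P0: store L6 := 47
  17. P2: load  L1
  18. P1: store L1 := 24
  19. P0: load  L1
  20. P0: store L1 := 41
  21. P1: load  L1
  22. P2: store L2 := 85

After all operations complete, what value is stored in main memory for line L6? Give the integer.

[1] P0: load  L0 | P0:S(60), P1:I, P2:I | bus: BusRd
[2] P2: store L1 := 67 | P0:I, P1:I, P2:M(67) | bus: BusRdX
[3] P1: load  L1 | P0:I, P1:S(67), P2:S(67) | bus: BusRd,Flush
[4] P1: load  L1 | P0:I, P1:S(67), P2:S(67) | bus: none
[5] P1: load  L1 | P0:I, P1:S(67), P2:S(67) | bus: none
[6] P2: load  L1 | P0:I, P1:S(67), P2:S(67) | bus: none
[7] P0: store L3 := 93 | P0:M(93), P1:I, P2:I | bus: BusRdX
[8] P0: load  L1 | P0:S(67), P1:S(67), P2:S(67) | bus: BusRd
[9] P1: store L0 := 20 | P0:I, P1:M(20), P2:I | bus: BusRdX
[10] P0: store L3 := 88 | P0:M(88), P1:I, P2:I | bus: none
[11] P2: store L1 := 77 | P0:I, P1:I, P2:M(77) | bus: BusRdX
[12] P0: store L1 := 90 | P0:M(90), P1:I, P2:I | bus: BusRdX,Flush
[13] P0: load  L1 | P0:M(90), P1:I, P2:I | bus: none
[14] P0: load  L1 | P0:M(90), P1:I, P2:I | bus: none
[15] P2: load  L6 | P0:I, P1:I, P2:S(50) | bus: BusRd
[16] P0: store L6 := 47 | P0:M(47), P1:I, P2:I | bus: BusRdX
[17] P2: load  L1 | P0:S(90), P1:I, P2:S(90) | bus: BusRd,Flush
[18] P1: store L1 := 24 | P0:I, P1:M(24), P2:I | bus: BusRdX
[19] P0: load  L1 | P0:S(24), P1:S(24), P2:I | bus: BusRd,Flush
[20] P0: store L1 := 41 | P0:M(41), P1:I, P2:I | bus: BusRdX
[21] P1: load  L1 | P0:S(41), P1:S(41), P2:I | bus: BusRd,Flush
[22] P2: store L2 := 85 | P0:I, P1:I, P2:M(85) | bus: BusRdX

memory[L6] = 50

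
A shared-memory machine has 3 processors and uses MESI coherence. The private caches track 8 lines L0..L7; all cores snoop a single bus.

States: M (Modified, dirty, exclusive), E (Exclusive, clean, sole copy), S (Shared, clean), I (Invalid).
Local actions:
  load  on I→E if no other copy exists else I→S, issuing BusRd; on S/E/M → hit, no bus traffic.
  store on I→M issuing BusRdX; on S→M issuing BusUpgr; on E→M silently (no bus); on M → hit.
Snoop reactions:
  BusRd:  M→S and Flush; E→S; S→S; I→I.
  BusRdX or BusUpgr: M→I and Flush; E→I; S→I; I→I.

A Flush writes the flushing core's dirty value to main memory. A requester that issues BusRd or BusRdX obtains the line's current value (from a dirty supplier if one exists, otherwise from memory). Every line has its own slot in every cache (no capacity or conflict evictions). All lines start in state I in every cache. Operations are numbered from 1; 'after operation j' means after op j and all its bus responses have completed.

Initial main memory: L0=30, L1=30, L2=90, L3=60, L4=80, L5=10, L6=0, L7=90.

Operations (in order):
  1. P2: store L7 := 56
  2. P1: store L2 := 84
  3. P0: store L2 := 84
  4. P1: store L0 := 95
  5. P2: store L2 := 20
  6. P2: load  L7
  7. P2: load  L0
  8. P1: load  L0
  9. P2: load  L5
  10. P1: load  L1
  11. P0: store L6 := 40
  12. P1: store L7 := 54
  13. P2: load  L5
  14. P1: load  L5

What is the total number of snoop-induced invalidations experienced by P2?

invalidations = 1

  op1 P2: store L7 := 56 → I/I/M on L7; bus BusRdX; mem=90
  op2 P1: store L2 := 84 → I/M/I on L2; bus BusRdX; mem=90
  op3 P0: store L2 := 84 → M/I/I on L2; bus BusRdX Flush; mem=84
  op4 P1: store L0 := 95 → I/M/I on L0; bus BusRdX; mem=30
  op5 P2: store L2 := 20 → I/I/M on L2; bus BusRdX Flush; mem=84
  op6 P2: load  L7 → I/I/M on L7; bus (none); mem=90
  op7 P2: load  L0 → I/S/S on L0; bus BusRd Flush; mem=95
  op8 P1: load  L0 → I/S/S on L0; bus (none); mem=95
  op9 P2: load  L5 → I/I/E on L5; bus BusRd; mem=10
  op10 P1: load  L1 → I/E/I on L1; bus BusRd; mem=30
  op11 P0: store L6 := 40 → M/I/I on L6; bus BusRdX; mem=0
  op12 P1: store L7 := 54 → I/M/I on L7; bus BusRdX Flush; mem=56
  op13 P2: load  L5 → I/I/E on L5; bus (none); mem=10
  op14 P1: load  L5 → I/S/S on L5; bus BusRd; mem=10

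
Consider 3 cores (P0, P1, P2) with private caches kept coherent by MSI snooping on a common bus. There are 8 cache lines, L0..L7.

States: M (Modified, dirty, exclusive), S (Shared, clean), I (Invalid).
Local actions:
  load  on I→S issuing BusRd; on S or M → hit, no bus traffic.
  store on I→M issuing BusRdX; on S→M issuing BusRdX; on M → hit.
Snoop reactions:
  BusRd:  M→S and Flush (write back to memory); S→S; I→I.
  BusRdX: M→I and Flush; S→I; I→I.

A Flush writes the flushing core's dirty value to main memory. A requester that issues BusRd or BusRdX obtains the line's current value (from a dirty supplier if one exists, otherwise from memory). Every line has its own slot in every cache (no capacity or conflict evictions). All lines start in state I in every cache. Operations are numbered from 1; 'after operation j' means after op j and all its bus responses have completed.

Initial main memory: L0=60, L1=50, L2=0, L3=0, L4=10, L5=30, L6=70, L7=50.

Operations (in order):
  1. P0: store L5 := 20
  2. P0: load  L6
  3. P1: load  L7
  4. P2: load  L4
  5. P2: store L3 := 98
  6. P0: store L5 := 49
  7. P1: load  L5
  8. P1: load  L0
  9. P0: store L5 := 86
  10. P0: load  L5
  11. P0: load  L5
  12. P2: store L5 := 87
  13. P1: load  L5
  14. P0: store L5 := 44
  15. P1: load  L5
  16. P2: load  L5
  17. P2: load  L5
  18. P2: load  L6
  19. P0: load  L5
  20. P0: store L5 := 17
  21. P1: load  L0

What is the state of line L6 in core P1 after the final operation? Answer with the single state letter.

state = I

step 1: P0: store L5 := 20  ⟶  MII  (L5)  txn=BusRdX  M[L5]=30
step 2: P0: load  L6  ⟶  SII  (L6)  txn=BusRd  M[L6]=70
step 3: P1: load  L7  ⟶  ISI  (L7)  txn=BusRd  M[L7]=50
step 4: P2: load  L4  ⟶  IIS  (L4)  txn=BusRd  M[L4]=10
step 5: P2: store L3 := 98  ⟶  IIM  (L3)  txn=BusRdX  M[L3]=0
step 6: P0: store L5 := 49  ⟶  MII  (L5)  txn=∅  M[L5]=30
step 7: P1: load  L5  ⟶  SSI  (L5)  txn=BusRd+Flush  M[L5]=49
step 8: P1: load  L0  ⟶  ISI  (L0)  txn=BusRd  M[L0]=60
step 9: P0: store L5 := 86  ⟶  MII  (L5)  txn=BusRdX  M[L5]=49
step 10: P0: load  L5  ⟶  MII  (L5)  txn=∅  M[L5]=49
step 11: P0: load  L5  ⟶  MII  (L5)  txn=∅  M[L5]=49
step 12: P2: store L5 := 87  ⟶  IIM  (L5)  txn=BusRdX+Flush  M[L5]=86
step 13: P1: load  L5  ⟶  ISS  (L5)  txn=BusRd+Flush  M[L5]=87
step 14: P0: store L5 := 44  ⟶  MII  (L5)  txn=BusRdX  M[L5]=87
step 15: P1: load  L5  ⟶  SSI  (L5)  txn=BusRd+Flush  M[L5]=44
step 16: P2: load  L5  ⟶  SSS  (L5)  txn=BusRd  M[L5]=44
step 17: P2: load  L5  ⟶  SSS  (L5)  txn=∅  M[L5]=44
step 18: P2: load  L6  ⟶  SIS  (L6)  txn=BusRd  M[L6]=70
step 19: P0: load  L5  ⟶  SSS  (L5)  txn=∅  M[L5]=44
step 20: P0: store L5 := 17  ⟶  MII  (L5)  txn=BusRdX  M[L5]=44
step 21: P1: load  L0  ⟶  ISI  (L0)  txn=∅  M[L0]=60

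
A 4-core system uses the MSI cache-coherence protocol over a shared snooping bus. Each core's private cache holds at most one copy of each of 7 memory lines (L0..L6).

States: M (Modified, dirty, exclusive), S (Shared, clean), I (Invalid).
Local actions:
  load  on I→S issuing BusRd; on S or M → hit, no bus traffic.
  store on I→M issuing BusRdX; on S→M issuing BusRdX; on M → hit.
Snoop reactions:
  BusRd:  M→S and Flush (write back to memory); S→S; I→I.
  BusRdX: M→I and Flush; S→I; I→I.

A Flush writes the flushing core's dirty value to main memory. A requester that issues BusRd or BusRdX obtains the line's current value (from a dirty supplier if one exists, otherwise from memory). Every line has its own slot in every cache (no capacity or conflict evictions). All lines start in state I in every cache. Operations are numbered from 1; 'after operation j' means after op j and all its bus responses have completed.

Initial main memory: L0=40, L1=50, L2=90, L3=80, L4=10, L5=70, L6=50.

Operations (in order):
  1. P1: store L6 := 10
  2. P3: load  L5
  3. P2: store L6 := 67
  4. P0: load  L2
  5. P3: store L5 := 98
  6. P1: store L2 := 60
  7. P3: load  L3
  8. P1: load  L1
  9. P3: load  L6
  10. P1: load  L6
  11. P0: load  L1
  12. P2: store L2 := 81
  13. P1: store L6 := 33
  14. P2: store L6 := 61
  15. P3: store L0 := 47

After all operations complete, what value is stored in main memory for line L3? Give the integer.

1. P1: store L6 := 10  bus=[BusRdX]  L6: P0=I P1=M P2=I P3=I  mem[L6]=50
2. P3: load  L5  bus=[BusRd]  L5: P0=I P1=I P2=I P3=S  mem[L5]=70
3. P2: store L6 := 67  bus=[BusRdX,Flush]  L6: P0=I P1=I P2=M P3=I  mem[L6]=10
4. P0: load  L2  bus=[BusRd]  L2: P0=S P1=I P2=I P3=I  mem[L2]=90
5. P3: store L5 := 98  bus=[BusRdX]  L5: P0=I P1=I P2=I P3=M  mem[L5]=70
6. P1: store L2 := 60  bus=[BusRdX]  L2: P0=I P1=M P2=I P3=I  mem[L2]=90
7. P3: load  L3  bus=[BusRd]  L3: P0=I P1=I P2=I P3=S  mem[L3]=80
8. P1: load  L1  bus=[BusRd]  L1: P0=I P1=S P2=I P3=I  mem[L1]=50
9. P3: load  L6  bus=[BusRd,Flush]  L6: P0=I P1=I P2=S P3=S  mem[L6]=67
10. P1: load  L6  bus=[BusRd]  L6: P0=I P1=S P2=S P3=S  mem[L6]=67
11. P0: load  L1  bus=[BusRd]  L1: P0=S P1=S P2=I P3=I  mem[L1]=50
12. P2: store L2 := 81  bus=[BusRdX,Flush]  L2: P0=I P1=I P2=M P3=I  mem[L2]=60
13. P1: store L6 := 33  bus=[BusRdX]  L6: P0=I P1=M P2=I P3=I  mem[L6]=67
14. P2: store L6 := 61  bus=[BusRdX,Flush]  L6: P0=I P1=I P2=M P3=I  mem[L6]=33
15. P3: store L0 := 47  bus=[BusRdX]  L0: P0=I P1=I P2=I P3=M  mem[L0]=40

memory[L3] = 80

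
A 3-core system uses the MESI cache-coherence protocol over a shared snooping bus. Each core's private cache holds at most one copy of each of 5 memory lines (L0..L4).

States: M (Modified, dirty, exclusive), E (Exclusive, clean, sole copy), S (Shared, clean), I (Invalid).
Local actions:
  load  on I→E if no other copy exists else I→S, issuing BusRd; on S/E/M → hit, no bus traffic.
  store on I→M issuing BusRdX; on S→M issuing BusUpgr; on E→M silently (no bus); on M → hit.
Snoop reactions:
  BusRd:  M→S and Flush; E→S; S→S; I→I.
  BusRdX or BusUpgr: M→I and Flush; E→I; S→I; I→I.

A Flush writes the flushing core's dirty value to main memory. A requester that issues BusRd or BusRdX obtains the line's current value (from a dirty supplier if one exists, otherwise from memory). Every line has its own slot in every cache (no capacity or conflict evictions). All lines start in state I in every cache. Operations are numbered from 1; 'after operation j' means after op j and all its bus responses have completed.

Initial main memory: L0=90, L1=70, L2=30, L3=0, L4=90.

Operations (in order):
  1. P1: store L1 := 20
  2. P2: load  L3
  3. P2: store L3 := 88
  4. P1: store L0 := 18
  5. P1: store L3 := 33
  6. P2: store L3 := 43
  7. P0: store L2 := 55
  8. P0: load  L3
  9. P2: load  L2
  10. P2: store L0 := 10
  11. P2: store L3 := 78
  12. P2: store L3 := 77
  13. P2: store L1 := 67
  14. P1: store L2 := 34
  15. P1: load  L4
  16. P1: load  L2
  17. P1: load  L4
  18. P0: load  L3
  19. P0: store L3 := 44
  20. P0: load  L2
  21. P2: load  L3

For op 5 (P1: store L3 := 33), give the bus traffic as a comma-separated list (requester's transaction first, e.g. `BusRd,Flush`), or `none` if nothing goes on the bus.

1. P1: store L1 := 20  bus=[BusRdX]  L1: P0=I P1=M P2=I  mem[L1]=70
2. P2: load  L3  bus=[BusRd]  L3: P0=I P1=I P2=E  mem[L3]=0
3. P2: store L3 := 88  bus=[-]  L3: P0=I P1=I P2=M  mem[L3]=0
4. P1: store L0 := 18  bus=[BusRdX]  L0: P0=I P1=M P2=I  mem[L0]=90
5. P1: store L3 := 33  bus=[BusRdX,Flush]  L3: P0=I P1=M P2=I  mem[L3]=88
6. P2: store L3 := 43  bus=[BusRdX,Flush]  L3: P0=I P1=I P2=M  mem[L3]=33
7. P0: store L2 := 55  bus=[BusRdX]  L2: P0=M P1=I P2=I  mem[L2]=30
8. P0: load  L3  bus=[BusRd,Flush]  L3: P0=S P1=I P2=S  mem[L3]=43
9. P2: load  L2  bus=[BusRd,Flush]  L2: P0=S P1=I P2=S  mem[L2]=55
10. P2: store L0 := 10  bus=[BusRdX,Flush]  L0: P0=I P1=I P2=M  mem[L0]=18
11. P2: store L3 := 78  bus=[BusUpgr]  L3: P0=I P1=I P2=M  mem[L3]=43
12. P2: store L3 := 77  bus=[-]  L3: P0=I P1=I P2=M  mem[L3]=43
13. P2: store L1 := 67  bus=[BusRdX,Flush]  L1: P0=I P1=I P2=M  mem[L1]=20
14. P1: store L2 := 34  bus=[BusRdX]  L2: P0=I P1=M P2=I  mem[L2]=55
15. P1: load  L4  bus=[BusRd]  L4: P0=I P1=E P2=I  mem[L4]=90
16. P1: load  L2  bus=[-]  L2: P0=I P1=M P2=I  mem[L2]=55
17. P1: load  L4  bus=[-]  L4: P0=I P1=E P2=I  mem[L4]=90
18. P0: load  L3  bus=[BusRd,Flush]  L3: P0=S P1=I P2=S  mem[L3]=77
19. P0: store L3 := 44  bus=[BusUpgr]  L3: P0=M P1=I P2=I  mem[L3]=77
20. P0: load  L2  bus=[BusRd,Flush]  L2: P0=S P1=S P2=I  mem[L2]=34
21. P2: load  L3  bus=[BusRd,Flush]  L3: P0=S P1=I P2=S  mem[L3]=44

bus = BusRdX,Flush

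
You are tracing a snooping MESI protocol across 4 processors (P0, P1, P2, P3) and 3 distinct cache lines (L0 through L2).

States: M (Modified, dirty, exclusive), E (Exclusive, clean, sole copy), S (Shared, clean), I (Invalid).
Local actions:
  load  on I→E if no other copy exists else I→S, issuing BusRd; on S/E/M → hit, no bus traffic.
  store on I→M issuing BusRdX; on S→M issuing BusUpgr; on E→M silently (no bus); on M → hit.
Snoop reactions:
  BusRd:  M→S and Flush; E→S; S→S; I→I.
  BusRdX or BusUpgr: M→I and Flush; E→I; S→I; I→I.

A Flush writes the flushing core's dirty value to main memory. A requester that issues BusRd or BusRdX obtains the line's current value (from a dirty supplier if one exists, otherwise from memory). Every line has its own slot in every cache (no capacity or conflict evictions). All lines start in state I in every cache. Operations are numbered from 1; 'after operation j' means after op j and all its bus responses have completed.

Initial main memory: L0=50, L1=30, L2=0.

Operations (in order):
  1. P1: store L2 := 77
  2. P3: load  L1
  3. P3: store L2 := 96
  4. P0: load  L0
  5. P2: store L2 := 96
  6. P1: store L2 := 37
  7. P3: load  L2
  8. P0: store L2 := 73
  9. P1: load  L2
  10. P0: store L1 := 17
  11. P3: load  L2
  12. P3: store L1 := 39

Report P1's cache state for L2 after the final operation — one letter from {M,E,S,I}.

1. P1: store L2 := 77  bus=[BusRdX]  L2: P0=I P1=M P2=I P3=I  mem[L2]=0
2. P3: load  L1  bus=[BusRd]  L1: P0=I P1=I P2=I P3=E  mem[L1]=30
3. P3: store L2 := 96  bus=[BusRdX,Flush]  L2: P0=I P1=I P2=I P3=M  mem[L2]=77
4. P0: load  L0  bus=[BusRd]  L0: P0=E P1=I P2=I P3=I  mem[L0]=50
5. P2: store L2 := 96  bus=[BusRdX,Flush]  L2: P0=I P1=I P2=M P3=I  mem[L2]=96
6. P1: store L2 := 37  bus=[BusRdX,Flush]  L2: P0=I P1=M P2=I P3=I  mem[L2]=96
7. P3: load  L2  bus=[BusRd,Flush]  L2: P0=I P1=S P2=I P3=S  mem[L2]=37
8. P0: store L2 := 73  bus=[BusRdX]  L2: P0=M P1=I P2=I P3=I  mem[L2]=37
9. P1: load  L2  bus=[BusRd,Flush]  L2: P0=S P1=S P2=I P3=I  mem[L2]=73
10. P0: store L1 := 17  bus=[BusRdX]  L1: P0=M P1=I P2=I P3=I  mem[L1]=30
11. P3: load  L2  bus=[BusRd]  L2: P0=S P1=S P2=I P3=S  mem[L2]=73
12. P3: store L1 := 39  bus=[BusRdX,Flush]  L1: P0=I P1=I P2=I P3=M  mem[L1]=17

state = S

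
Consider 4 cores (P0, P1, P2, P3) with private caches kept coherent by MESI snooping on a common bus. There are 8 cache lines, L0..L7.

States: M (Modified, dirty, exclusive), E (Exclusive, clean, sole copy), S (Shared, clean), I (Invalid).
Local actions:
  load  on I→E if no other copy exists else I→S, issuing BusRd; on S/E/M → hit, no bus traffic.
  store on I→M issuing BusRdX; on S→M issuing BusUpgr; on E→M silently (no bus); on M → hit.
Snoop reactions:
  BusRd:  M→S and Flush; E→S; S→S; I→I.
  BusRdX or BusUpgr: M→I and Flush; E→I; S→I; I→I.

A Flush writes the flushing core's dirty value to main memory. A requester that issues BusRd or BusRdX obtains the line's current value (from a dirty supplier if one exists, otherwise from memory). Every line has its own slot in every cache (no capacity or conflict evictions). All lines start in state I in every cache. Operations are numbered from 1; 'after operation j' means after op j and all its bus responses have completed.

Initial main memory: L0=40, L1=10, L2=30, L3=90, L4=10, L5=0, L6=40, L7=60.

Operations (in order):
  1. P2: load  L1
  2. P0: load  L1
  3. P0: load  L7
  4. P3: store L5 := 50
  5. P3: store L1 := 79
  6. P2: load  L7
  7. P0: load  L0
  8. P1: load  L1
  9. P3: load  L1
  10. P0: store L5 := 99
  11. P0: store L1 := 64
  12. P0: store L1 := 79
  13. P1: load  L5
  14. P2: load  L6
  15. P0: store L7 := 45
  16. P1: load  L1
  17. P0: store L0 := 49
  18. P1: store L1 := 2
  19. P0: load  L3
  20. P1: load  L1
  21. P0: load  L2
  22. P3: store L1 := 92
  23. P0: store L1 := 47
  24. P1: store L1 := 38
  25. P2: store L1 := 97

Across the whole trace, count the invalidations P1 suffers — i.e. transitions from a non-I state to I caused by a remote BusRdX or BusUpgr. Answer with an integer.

  op1 P2: load  L1 → I/I/E/I on L1; bus BusRd; mem=10
  op2 P0: load  L1 → S/I/S/I on L1; bus BusRd; mem=10
  op3 P0: load  L7 → E/I/I/I on L7; bus BusRd; mem=60
  op4 P3: store L5 := 50 → I/I/I/M on L5; bus BusRdX; mem=0
  op5 P3: store L1 := 79 → I/I/I/M on L1; bus BusRdX; mem=10
  op6 P2: load  L7 → S/I/S/I on L7; bus BusRd; mem=60
  op7 P0: load  L0 → E/I/I/I on L0; bus BusRd; mem=40
  op8 P1: load  L1 → I/S/I/S on L1; bus BusRd Flush; mem=79
  op9 P3: load  L1 → I/S/I/S on L1; bus (none); mem=79
  op10 P0: store L5 := 99 → M/I/I/I on L5; bus BusRdX Flush; mem=50
  op11 P0: store L1 := 64 → M/I/I/I on L1; bus BusRdX; mem=79
  op12 P0: store L1 := 79 → M/I/I/I on L1; bus (none); mem=79
  op13 P1: load  L5 → S/S/I/I on L5; bus BusRd Flush; mem=99
  op14 P2: load  L6 → I/I/E/I on L6; bus BusRd; mem=40
  op15 P0: store L7 := 45 → M/I/I/I on L7; bus BusUpgr; mem=60
  op16 P1: load  L1 → S/S/I/I on L1; bus BusRd Flush; mem=79
  op17 P0: store L0 := 49 → M/I/I/I on L0; bus (none); mem=40
  op18 P1: store L1 := 2 → I/M/I/I on L1; bus BusUpgr; mem=79
  op19 P0: load  L3 → E/I/I/I on L3; bus BusRd; mem=90
  op20 P1: load  L1 → I/M/I/I on L1; bus (none); mem=79
  op21 P0: load  L2 → E/I/I/I on L2; bus BusRd; mem=30
  op22 P3: store L1 := 92 → I/I/I/M on L1; bus BusRdX Flush; mem=2
  op23 P0: store L1 := 47 → M/I/I/I on L1; bus BusRdX Flush; mem=92
  op24 P1: store L1 := 38 → I/M/I/I on L1; bus BusRdX Flush; mem=47
  op25 P2: store L1 := 97 → I/I/M/I on L1; bus BusRdX Flush; mem=38

invalidations = 3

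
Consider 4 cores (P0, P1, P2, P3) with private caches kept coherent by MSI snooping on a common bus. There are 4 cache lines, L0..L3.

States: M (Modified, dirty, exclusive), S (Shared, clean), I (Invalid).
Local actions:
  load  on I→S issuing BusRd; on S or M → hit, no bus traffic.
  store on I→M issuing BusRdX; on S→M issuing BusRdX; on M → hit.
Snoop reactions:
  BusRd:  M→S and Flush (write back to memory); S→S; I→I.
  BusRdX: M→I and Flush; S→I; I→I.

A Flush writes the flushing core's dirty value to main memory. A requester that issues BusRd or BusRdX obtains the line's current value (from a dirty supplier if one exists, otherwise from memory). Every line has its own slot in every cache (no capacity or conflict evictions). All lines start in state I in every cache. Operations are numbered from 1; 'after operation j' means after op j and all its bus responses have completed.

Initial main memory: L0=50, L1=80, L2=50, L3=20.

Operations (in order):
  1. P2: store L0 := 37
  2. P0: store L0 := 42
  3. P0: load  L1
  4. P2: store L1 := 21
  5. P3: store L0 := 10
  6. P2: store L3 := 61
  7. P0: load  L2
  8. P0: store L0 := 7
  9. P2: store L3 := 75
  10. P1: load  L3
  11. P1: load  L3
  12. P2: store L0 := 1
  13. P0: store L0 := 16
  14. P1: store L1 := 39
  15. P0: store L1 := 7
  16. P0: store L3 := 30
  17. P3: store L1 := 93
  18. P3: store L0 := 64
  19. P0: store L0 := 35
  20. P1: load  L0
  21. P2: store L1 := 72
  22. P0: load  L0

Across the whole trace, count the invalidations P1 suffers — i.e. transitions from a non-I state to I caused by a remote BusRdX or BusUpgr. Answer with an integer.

1. P2: store L0 := 37  bus=[BusRdX]  L0: P0=I P1=I P2=M P3=I  mem[L0]=50
2. P0: store L0 := 42  bus=[BusRdX,Flush]  L0: P0=M P1=I P2=I P3=I  mem[L0]=37
3. P0: load  L1  bus=[BusRd]  L1: P0=S P1=I P2=I P3=I  mem[L1]=80
4. P2: store L1 := 21  bus=[BusRdX]  L1: P0=I P1=I P2=M P3=I  mem[L1]=80
5. P3: store L0 := 10  bus=[BusRdX,Flush]  L0: P0=I P1=I P2=I P3=M  mem[L0]=42
6. P2: store L3 := 61  bus=[BusRdX]  L3: P0=I P1=I P2=M P3=I  mem[L3]=20
7. P0: load  L2  bus=[BusRd]  L2: P0=S P1=I P2=I P3=I  mem[L2]=50
8. P0: store L0 := 7  bus=[BusRdX,Flush]  L0: P0=M P1=I P2=I P3=I  mem[L0]=10
9. P2: store L3 := 75  bus=[-]  L3: P0=I P1=I P2=M P3=I  mem[L3]=20
10. P1: load  L3  bus=[BusRd,Flush]  L3: P0=I P1=S P2=S P3=I  mem[L3]=75
11. P1: load  L3  bus=[-]  L3: P0=I P1=S P2=S P3=I  mem[L3]=75
12. P2: store L0 := 1  bus=[BusRdX,Flush]  L0: P0=I P1=I P2=M P3=I  mem[L0]=7
13. P0: store L0 := 16  bus=[BusRdX,Flush]  L0: P0=M P1=I P2=I P3=I  mem[L0]=1
14. P1: store L1 := 39  bus=[BusRdX,Flush]  L1: P0=I P1=M P2=I P3=I  mem[L1]=21
15. P0: store L1 := 7  bus=[BusRdX,Flush]  L1: P0=M P1=I P2=I P3=I  mem[L1]=39
16. P0: store L3 := 30  bus=[BusRdX]  L3: P0=M P1=I P2=I P3=I  mem[L3]=75
17. P3: store L1 := 93  bus=[BusRdX,Flush]  L1: P0=I P1=I P2=I P3=M  mem[L1]=7
18. P3: store L0 := 64  bus=[BusRdX,Flush]  L0: P0=I P1=I P2=I P3=M  mem[L0]=16
19. P0: store L0 := 35  bus=[BusRdX,Flush]  L0: P0=M P1=I P2=I P3=I  mem[L0]=64
20. P1: load  L0  bus=[BusRd,Flush]  L0: P0=S P1=S P2=I P3=I  mem[L0]=35
21. P2: store L1 := 72  bus=[BusRdX,Flush]  L1: P0=I P1=I P2=M P3=I  mem[L1]=93
22. P0: load  L0  bus=[-]  L0: P0=S P1=S P2=I P3=I  mem[L0]=35

invalidations = 2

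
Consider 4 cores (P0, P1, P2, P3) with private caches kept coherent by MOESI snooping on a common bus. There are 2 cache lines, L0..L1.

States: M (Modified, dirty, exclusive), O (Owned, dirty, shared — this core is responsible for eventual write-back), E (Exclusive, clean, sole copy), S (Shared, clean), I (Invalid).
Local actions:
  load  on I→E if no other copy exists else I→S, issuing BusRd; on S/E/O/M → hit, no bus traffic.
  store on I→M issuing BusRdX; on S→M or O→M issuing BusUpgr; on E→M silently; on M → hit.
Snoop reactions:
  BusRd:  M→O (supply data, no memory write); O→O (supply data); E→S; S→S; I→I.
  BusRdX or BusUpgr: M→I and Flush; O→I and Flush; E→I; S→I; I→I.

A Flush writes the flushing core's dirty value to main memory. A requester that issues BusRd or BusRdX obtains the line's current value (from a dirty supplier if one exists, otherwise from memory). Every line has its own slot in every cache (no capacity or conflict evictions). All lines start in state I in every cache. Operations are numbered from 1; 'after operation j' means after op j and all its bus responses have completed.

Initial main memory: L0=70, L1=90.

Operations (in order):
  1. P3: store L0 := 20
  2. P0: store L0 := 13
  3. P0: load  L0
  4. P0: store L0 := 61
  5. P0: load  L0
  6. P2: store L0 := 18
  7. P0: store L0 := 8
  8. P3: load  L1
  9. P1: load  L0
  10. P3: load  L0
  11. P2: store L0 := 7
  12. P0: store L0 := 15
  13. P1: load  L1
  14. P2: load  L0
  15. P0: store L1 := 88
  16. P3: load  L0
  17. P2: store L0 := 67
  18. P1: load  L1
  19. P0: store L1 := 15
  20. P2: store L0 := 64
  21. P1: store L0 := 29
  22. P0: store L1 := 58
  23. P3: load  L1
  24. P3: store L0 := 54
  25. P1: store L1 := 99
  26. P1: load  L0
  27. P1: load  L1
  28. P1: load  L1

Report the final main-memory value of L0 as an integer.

step 1: P3: store L0 := 20  ⟶  IIIM  (L0)  txn=BusRdX  M[L0]=70
step 2: P0: store L0 := 13  ⟶  MIII  (L0)  txn=BusRdX+Flush  M[L0]=20
step 3: P0: load  L0  ⟶  MIII  (L0)  txn=∅  M[L0]=20
step 4: P0: store L0 := 61  ⟶  MIII  (L0)  txn=∅  M[L0]=20
step 5: P0: load  L0  ⟶  MIII  (L0)  txn=∅  M[L0]=20
step 6: P2: store L0 := 18  ⟶  IIMI  (L0)  txn=BusRdX+Flush  M[L0]=61
step 7: P0: store L0 := 8  ⟶  MIII  (L0)  txn=BusRdX+Flush  M[L0]=18
step 8: P3: load  L1  ⟶  IIIE  (L1)  txn=BusRd  M[L1]=90
step 9: P1: load  L0  ⟶  OSII  (L0)  txn=BusRd  M[L0]=18
step 10: P3: load  L0  ⟶  OSIS  (L0)  txn=BusRd  M[L0]=18
step 11: P2: store L0 := 7  ⟶  IIMI  (L0)  txn=BusRdX+Flush  M[L0]=8
step 12: P0: store L0 := 15  ⟶  MIII  (L0)  txn=BusRdX+Flush  M[L0]=7
step 13: P1: load  L1  ⟶  ISIS  (L1)  txn=BusRd  M[L1]=90
step 14: P2: load  L0  ⟶  OISI  (L0)  txn=BusRd  M[L0]=7
step 15: P0: store L1 := 88  ⟶  MIII  (L1)  txn=BusRdX  M[L1]=90
step 16: P3: load  L0  ⟶  OISS  (L0)  txn=BusRd  M[L0]=7
step 17: P2: store L0 := 67  ⟶  IIMI  (L0)  txn=BusUpgr+Flush  M[L0]=15
step 18: P1: load  L1  ⟶  OSII  (L1)  txn=BusRd  M[L1]=90
step 19: P0: store L1 := 15  ⟶  MIII  (L1)  txn=BusUpgr  M[L1]=90
step 20: P2: store L0 := 64  ⟶  IIMI  (L0)  txn=∅  M[L0]=15
step 21: P1: store L0 := 29  ⟶  IMII  (L0)  txn=BusRdX+Flush  M[L0]=64
step 22: P0: store L1 := 58  ⟶  MIII  (L1)  txn=∅  M[L1]=90
step 23: P3: load  L1  ⟶  OIIS  (L1)  txn=BusRd  M[L1]=90
step 24: P3: store L0 := 54  ⟶  IIIM  (L0)  txn=BusRdX+Flush  M[L0]=29
step 25: P1: store L1 := 99  ⟶  IMII  (L1)  txn=BusRdX+Flush  M[L1]=58
step 26: P1: load  L0  ⟶  ISIO  (L0)  txn=BusRd  M[L0]=29
step 27: P1: load  L1  ⟶  IMII  (L1)  txn=∅  M[L1]=58
step 28: P1: load  L1  ⟶  IMII  (L1)  txn=∅  M[L1]=58

memory[L0] = 29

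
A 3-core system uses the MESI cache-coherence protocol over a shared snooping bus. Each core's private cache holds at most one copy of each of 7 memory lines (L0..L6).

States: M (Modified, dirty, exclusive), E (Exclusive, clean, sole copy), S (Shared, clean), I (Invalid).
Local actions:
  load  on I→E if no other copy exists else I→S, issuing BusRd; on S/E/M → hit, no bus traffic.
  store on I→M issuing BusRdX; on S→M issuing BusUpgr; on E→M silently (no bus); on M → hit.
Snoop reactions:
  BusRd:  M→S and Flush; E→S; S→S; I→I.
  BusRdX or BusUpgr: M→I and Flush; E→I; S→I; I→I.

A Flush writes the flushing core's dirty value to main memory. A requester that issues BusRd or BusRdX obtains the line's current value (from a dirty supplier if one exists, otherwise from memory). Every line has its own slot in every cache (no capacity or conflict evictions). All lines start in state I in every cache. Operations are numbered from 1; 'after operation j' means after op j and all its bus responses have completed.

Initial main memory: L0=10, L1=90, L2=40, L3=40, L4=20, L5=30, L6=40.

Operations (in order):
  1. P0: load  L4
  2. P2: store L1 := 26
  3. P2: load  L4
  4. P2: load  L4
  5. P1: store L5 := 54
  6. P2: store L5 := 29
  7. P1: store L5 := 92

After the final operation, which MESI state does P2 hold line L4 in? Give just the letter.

state = S

[1] P0: load  L4 | P0:E(20), P1:I, P2:I | bus: BusRd
[2] P2: store L1 := 26 | P0:I, P1:I, P2:M(26) | bus: BusRdX
[3] P2: load  L4 | P0:S(20), P1:I, P2:S(20) | bus: BusRd
[4] P2: load  L4 | P0:S(20), P1:I, P2:S(20) | bus: none
[5] P1: store L5 := 54 | P0:I, P1:M(54), P2:I | bus: BusRdX
[6] P2: store L5 := 29 | P0:I, P1:I, P2:M(29) | bus: BusRdX,Flush
[7] P1: store L5 := 92 | P0:I, P1:M(92), P2:I | bus: BusRdX,Flush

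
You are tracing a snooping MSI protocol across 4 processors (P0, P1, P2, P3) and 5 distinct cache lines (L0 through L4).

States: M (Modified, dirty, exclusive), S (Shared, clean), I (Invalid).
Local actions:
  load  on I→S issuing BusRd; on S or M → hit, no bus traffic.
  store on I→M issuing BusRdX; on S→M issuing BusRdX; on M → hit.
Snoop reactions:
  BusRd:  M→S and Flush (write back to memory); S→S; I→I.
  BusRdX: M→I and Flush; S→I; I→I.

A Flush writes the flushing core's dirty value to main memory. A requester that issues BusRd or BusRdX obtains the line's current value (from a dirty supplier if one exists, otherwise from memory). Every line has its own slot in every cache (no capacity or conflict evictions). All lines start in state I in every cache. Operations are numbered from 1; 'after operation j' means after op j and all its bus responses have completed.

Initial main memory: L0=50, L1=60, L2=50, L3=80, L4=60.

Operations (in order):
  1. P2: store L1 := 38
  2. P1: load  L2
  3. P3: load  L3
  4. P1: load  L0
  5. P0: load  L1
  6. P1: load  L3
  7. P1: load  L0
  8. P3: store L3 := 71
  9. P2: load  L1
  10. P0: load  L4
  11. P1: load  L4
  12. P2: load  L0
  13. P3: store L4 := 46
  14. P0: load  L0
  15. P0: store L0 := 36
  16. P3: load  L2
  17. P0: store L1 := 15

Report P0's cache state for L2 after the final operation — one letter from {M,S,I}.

state = I

  op1 P2: store L1 := 38 → I/I/M/I on L1; bus BusRdX; mem=60
  op2 P1: load  L2 → I/S/I/I on L2; bus BusRd; mem=50
  op3 P3: load  L3 → I/I/I/S on L3; bus BusRd; mem=80
  op4 P1: load  L0 → I/S/I/I on L0; bus BusRd; mem=50
  op5 P0: load  L1 → S/I/S/I on L1; bus BusRd Flush; mem=38
  op6 P1: load  L3 → I/S/I/S on L3; bus BusRd; mem=80
  op7 P1: load  L0 → I/S/I/I on L0; bus (none); mem=50
  op8 P3: store L3 := 71 → I/I/I/M on L3; bus BusRdX; mem=80
  op9 P2: load  L1 → S/I/S/I on L1; bus (none); mem=38
  op10 P0: load  L4 → S/I/I/I on L4; bus BusRd; mem=60
  op11 P1: load  L4 → S/S/I/I on L4; bus BusRd; mem=60
  op12 P2: load  L0 → I/S/S/I on L0; bus BusRd; mem=50
  op13 P3: store L4 := 46 → I/I/I/M on L4; bus BusRdX; mem=60
  op14 P0: load  L0 → S/S/S/I on L0; bus BusRd; mem=50
  op15 P0: store L0 := 36 → M/I/I/I on L0; bus BusRdX; mem=50
  op16 P3: load  L2 → I/S/I/S on L2; bus BusRd; mem=50
  op17 P0: store L1 := 15 → M/I/I/I on L1; bus BusRdX; mem=38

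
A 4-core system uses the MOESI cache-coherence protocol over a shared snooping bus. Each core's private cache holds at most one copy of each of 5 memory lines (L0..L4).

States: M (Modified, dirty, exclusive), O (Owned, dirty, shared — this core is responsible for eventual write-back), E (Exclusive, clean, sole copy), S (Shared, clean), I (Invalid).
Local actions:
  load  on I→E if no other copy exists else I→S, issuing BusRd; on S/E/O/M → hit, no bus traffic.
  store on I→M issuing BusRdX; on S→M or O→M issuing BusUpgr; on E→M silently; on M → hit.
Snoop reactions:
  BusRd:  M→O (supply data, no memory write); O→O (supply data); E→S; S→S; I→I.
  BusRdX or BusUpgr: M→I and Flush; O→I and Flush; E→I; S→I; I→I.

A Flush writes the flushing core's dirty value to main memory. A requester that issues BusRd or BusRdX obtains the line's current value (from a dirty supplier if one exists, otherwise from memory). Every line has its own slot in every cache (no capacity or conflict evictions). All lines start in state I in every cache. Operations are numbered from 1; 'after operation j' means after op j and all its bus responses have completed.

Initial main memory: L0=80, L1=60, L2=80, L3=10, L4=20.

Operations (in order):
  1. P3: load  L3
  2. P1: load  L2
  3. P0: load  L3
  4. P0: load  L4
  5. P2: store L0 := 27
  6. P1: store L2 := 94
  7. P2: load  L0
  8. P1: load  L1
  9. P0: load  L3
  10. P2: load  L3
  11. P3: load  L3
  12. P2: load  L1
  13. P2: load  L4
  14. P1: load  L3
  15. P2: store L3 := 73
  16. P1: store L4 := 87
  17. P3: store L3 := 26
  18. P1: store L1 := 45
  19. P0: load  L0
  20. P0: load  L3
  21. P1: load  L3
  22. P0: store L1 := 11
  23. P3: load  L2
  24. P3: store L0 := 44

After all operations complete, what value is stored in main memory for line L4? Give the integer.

memory[L4] = 20

  op1 P3: load  L3 → I/I/I/E on L3; bus BusRd; mem=10
  op2 P1: load  L2 → I/E/I/I on L2; bus BusRd; mem=80
  op3 P0: load  L3 → S/I/I/S on L3; bus BusRd; mem=10
  op4 P0: load  L4 → E/I/I/I on L4; bus BusRd; mem=20
  op5 P2: store L0 := 27 → I/I/M/I on L0; bus BusRdX; mem=80
  op6 P1: store L2 := 94 → I/M/I/I on L2; bus (none); mem=80
  op7 P2: load  L0 → I/I/M/I on L0; bus (none); mem=80
  op8 P1: load  L1 → I/E/I/I on L1; bus BusRd; mem=60
  op9 P0: load  L3 → S/I/I/S on L3; bus (none); mem=10
  op10 P2: load  L3 → S/I/S/S on L3; bus BusRd; mem=10
  op11 P3: load  L3 → S/I/S/S on L3; bus (none); mem=10
  op12 P2: load  L1 → I/S/S/I on L1; bus BusRd; mem=60
  op13 P2: load  L4 → S/I/S/I on L4; bus BusRd; mem=20
  op14 P1: load  L3 → S/S/S/S on L3; bus BusRd; mem=10
  op15 P2: store L3 := 73 → I/I/M/I on L3; bus BusUpgr; mem=10
  op16 P1: store L4 := 87 → I/M/I/I on L4; bus BusRdX; mem=20
  op17 P3: store L3 := 26 → I/I/I/M on L3; bus BusRdX Flush; mem=73
  op18 P1: store L1 := 45 → I/M/I/I on L1; bus BusUpgr; mem=60
  op19 P0: load  L0 → S/I/O/I on L0; bus BusRd; mem=80
  op20 P0: load  L3 → S/I/I/O on L3; bus BusRd; mem=73
  op21 P1: load  L3 → S/S/I/O on L3; bus BusRd; mem=73
  op22 P0: store L1 := 11 → M/I/I/I on L1; bus BusRdX Flush; mem=45
  op23 P3: load  L2 → I/O/I/S on L2; bus BusRd; mem=80
  op24 P3: store L0 := 44 → I/I/I/M on L0; bus BusRdX Flush; mem=27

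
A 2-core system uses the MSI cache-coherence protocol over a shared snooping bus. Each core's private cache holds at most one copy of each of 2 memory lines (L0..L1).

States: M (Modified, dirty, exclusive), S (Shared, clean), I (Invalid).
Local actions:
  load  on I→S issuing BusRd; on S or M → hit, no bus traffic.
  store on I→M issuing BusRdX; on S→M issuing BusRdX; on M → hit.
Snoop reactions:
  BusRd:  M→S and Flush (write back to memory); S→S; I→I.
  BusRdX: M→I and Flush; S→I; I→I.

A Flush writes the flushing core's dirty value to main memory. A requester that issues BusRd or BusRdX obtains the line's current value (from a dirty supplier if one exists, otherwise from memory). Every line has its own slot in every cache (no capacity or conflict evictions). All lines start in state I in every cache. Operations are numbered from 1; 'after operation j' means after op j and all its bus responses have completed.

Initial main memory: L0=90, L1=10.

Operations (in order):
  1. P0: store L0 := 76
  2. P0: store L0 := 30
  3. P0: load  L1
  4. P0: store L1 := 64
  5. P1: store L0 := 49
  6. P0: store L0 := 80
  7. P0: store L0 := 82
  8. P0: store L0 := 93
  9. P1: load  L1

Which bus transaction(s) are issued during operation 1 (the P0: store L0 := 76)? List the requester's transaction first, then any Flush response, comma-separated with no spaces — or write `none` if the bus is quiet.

[1] P0: store L0 := 76 | P0:M(76), P1:I | bus: BusRdX
[2] P0: store L0 := 30 | P0:M(30), P1:I | bus: none
[3] P0: load  L1 | P0:S(10), P1:I | bus: BusRd
[4] P0: store L1 := 64 | P0:M(64), P1:I | bus: BusRdX
[5] P1: store L0 := 49 | P0:I, P1:M(49) | bus: BusRdX,Flush
[6] P0: store L0 := 80 | P0:M(80), P1:I | bus: BusRdX,Flush
[7] P0: store L0 := 82 | P0:M(82), P1:I | bus: none
[8] P0: store L0 := 93 | P0:M(93), P1:I | bus: none
[9] P1: load  L1 | P0:S(64), P1:S(64) | bus: BusRd,Flush

bus = BusRdX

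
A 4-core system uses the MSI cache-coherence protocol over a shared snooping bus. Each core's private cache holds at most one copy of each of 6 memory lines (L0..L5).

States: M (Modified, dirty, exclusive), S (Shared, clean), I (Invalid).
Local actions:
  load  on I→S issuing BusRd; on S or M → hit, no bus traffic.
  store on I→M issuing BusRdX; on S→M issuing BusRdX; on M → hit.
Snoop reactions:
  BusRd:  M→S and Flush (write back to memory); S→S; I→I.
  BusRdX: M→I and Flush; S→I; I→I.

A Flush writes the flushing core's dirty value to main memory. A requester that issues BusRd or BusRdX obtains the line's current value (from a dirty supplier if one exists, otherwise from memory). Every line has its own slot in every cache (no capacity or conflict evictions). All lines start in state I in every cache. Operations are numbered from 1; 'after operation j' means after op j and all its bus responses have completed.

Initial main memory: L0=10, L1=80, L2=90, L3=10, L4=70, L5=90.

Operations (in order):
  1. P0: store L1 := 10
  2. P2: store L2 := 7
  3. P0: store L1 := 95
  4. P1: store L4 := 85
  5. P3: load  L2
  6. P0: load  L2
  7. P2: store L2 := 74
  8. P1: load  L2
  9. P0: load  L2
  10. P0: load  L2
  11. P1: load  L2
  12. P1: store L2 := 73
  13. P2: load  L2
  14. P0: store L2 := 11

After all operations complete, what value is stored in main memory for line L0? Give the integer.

[1] P0: store L1 := 10 | P0:M(10), P1:I, P2:I, P3:I | bus: BusRdX
[2] P2: store L2 := 7 | P0:I, P1:I, P2:M(7), P3:I | bus: BusRdX
[3] P0: store L1 := 95 | P0:M(95), P1:I, P2:I, P3:I | bus: none
[4] P1: store L4 := 85 | P0:I, P1:M(85), P2:I, P3:I | bus: BusRdX
[5] P3: load  L2 | P0:I, P1:I, P2:S(7), P3:S(7) | bus: BusRd,Flush
[6] P0: load  L2 | P0:S(7), P1:I, P2:S(7), P3:S(7) | bus: BusRd
[7] P2: store L2 := 74 | P0:I, P1:I, P2:M(74), P3:I | bus: BusRdX
[8] P1: load  L2 | P0:I, P1:S(74), P2:S(74), P3:I | bus: BusRd,Flush
[9] P0: load  L2 | P0:S(74), P1:S(74), P2:S(74), P3:I | bus: BusRd
[10] P0: load  L2 | P0:S(74), P1:S(74), P2:S(74), P3:I | bus: none
[11] P1: load  L2 | P0:S(74), P1:S(74), P2:S(74), P3:I | bus: none
[12] P1: store L2 := 73 | P0:I, P1:M(73), P2:I, P3:I | bus: BusRdX
[13] P2: load  L2 | P0:I, P1:S(73), P2:S(73), P3:I | bus: BusRd,Flush
[14] P0: store L2 := 11 | P0:M(11), P1:I, P2:I, P3:I | bus: BusRdX

memory[L0] = 10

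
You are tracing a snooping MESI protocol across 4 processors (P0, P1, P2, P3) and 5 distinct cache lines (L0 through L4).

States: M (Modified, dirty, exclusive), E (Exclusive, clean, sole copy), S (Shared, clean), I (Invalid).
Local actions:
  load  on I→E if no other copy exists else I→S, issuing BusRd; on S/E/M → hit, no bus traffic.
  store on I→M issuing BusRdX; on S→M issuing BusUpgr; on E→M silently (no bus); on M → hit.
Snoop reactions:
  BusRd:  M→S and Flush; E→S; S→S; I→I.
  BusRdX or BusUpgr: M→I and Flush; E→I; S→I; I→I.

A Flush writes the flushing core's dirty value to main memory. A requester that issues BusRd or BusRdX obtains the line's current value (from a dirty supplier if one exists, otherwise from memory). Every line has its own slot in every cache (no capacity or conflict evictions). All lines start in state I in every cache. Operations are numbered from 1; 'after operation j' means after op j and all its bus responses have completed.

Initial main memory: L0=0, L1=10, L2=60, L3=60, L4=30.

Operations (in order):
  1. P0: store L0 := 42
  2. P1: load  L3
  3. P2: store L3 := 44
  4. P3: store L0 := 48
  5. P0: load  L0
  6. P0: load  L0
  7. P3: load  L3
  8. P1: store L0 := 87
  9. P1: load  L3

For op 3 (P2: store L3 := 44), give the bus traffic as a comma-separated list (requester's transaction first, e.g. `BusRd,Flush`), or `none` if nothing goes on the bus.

  op1 P0: store L0 := 42 → M/I/I/I on L0; bus BusRdX; mem=0
  op2 P1: load  L3 → I/E/I/I on L3; bus BusRd; mem=60
  op3 P2: store L3 := 44 → I/I/M/I on L3; bus BusRdX; mem=60
  op4 P3: store L0 := 48 → I/I/I/M on L0; bus BusRdX Flush; mem=42
  op5 P0: load  L0 → S/I/I/S on L0; bus BusRd Flush; mem=48
  op6 P0: load  L0 → S/I/I/S on L0; bus (none); mem=48
  op7 P3: load  L3 → I/I/S/S on L3; bus BusRd Flush; mem=44
  op8 P1: store L0 := 87 → I/M/I/I on L0; bus BusRdX; mem=48
  op9 P1: load  L3 → I/S/S/S on L3; bus BusRd; mem=44

bus = BusRdX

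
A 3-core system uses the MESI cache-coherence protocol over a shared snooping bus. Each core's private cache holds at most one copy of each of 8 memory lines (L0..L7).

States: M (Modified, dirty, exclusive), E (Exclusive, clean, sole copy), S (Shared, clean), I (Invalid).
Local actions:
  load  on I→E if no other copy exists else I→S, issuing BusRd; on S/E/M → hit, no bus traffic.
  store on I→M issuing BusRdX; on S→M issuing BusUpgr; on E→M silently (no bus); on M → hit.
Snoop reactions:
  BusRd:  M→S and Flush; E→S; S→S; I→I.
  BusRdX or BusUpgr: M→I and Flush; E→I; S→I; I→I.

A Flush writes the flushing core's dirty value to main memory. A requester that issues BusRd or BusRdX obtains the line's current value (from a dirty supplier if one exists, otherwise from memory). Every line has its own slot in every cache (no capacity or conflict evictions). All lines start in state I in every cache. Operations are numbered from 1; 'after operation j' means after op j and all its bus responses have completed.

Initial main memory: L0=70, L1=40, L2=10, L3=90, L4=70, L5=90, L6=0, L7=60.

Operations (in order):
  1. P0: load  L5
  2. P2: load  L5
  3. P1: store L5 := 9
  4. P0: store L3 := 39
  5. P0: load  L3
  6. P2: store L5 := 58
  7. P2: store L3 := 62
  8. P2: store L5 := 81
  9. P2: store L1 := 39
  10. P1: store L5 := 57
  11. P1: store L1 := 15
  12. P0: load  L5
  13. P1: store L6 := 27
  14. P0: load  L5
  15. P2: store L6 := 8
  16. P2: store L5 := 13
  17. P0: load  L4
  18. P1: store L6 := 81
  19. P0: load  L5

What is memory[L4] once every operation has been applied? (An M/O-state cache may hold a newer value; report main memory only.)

1. P0: load  L5  bus=[BusRd]  L5: P0=E P1=I P2=I  mem[L5]=90
2. P2: load  L5  bus=[BusRd]  L5: P0=S P1=I P2=S  mem[L5]=90
3. P1: store L5 := 9  bus=[BusRdX]  L5: P0=I P1=M P2=I  mem[L5]=90
4. P0: store L3 := 39  bus=[BusRdX]  L3: P0=M P1=I P2=I  mem[L3]=90
5. P0: load  L3  bus=[-]  L3: P0=M P1=I P2=I  mem[L3]=90
6. P2: store L5 := 58  bus=[BusRdX,Flush]  L5: P0=I P1=I P2=M  mem[L5]=9
7. P2: store L3 := 62  bus=[BusRdX,Flush]  L3: P0=I P1=I P2=M  mem[L3]=39
8. P2: store L5 := 81  bus=[-]  L5: P0=I P1=I P2=M  mem[L5]=9
9. P2: store L1 := 39  bus=[BusRdX]  L1: P0=I P1=I P2=M  mem[L1]=40
10. P1: store L5 := 57  bus=[BusRdX,Flush]  L5: P0=I P1=M P2=I  mem[L5]=81
11. P1: store L1 := 15  bus=[BusRdX,Flush]  L1: P0=I P1=M P2=I  mem[L1]=39
12. P0: load  L5  bus=[BusRd,Flush]  L5: P0=S P1=S P2=I  mem[L5]=57
13. P1: store L6 := 27  bus=[BusRdX]  L6: P0=I P1=M P2=I  mem[L6]=0
14. P0: load  L5  bus=[-]  L5: P0=S P1=S P2=I  mem[L5]=57
15. P2: store L6 := 8  bus=[BusRdX,Flush]  L6: P0=I P1=I P2=M  mem[L6]=27
16. P2: store L5 := 13  bus=[BusRdX]  L5: P0=I P1=I P2=M  mem[L5]=57
17. P0: load  L4  bus=[BusRd]  L4: P0=E P1=I P2=I  mem[L4]=70
18. P1: store L6 := 81  bus=[BusRdX,Flush]  L6: P0=I P1=M P2=I  mem[L6]=8
19. P0: load  L5  bus=[BusRd,Flush]  L5: P0=S P1=I P2=S  mem[L5]=13

memory[L4] = 70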